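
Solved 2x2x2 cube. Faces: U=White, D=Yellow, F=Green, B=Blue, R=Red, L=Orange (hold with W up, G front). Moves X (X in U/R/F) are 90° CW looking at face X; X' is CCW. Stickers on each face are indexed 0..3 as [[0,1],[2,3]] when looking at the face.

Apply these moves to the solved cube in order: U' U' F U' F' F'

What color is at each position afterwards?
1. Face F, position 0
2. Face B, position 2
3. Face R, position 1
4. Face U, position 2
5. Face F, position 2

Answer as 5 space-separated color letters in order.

Answer: B B B O Y

Derivation:
After move 1 (U'): U=WWWW F=OOGG R=GGRR B=RRBB L=BBOO
After move 2 (U'): U=WWWW F=BBGG R=OORR B=GGBB L=RROO
After move 3 (F): F=GBGB U=WWOR R=WOWR D=ROYY L=RYOY
After move 4 (U'): U=WRWO F=RYGB R=GBWR B=WOBB L=GGOY
After move 5 (F'): F=YBRG U=WRGW R=OBRR D=GYYY L=GOOW
After move 6 (F'): F=BGYR U=WROR R=YBGR D=OWYY L=GWOG
Query 1: F[0] = B
Query 2: B[2] = B
Query 3: R[1] = B
Query 4: U[2] = O
Query 5: F[2] = Y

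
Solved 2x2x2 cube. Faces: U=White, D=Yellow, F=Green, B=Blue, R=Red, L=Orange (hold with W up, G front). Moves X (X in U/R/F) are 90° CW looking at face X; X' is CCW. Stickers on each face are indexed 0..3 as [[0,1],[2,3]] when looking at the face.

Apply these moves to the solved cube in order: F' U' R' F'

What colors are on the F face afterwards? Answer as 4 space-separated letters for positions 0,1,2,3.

Answer: R R O G

Derivation:
After move 1 (F'): F=GGGG U=WWRR R=YRYR D=OOYY L=OWOW
After move 2 (U'): U=WRWR F=OWGG R=GGYR B=YRBB L=BBOW
After move 3 (R'): R=GRGY U=WBWY F=ORGR D=OWYG B=YROB
After move 4 (F'): F=RROG U=WBGG R=WROY D=BWYG L=BYOW
Query: F face = RROG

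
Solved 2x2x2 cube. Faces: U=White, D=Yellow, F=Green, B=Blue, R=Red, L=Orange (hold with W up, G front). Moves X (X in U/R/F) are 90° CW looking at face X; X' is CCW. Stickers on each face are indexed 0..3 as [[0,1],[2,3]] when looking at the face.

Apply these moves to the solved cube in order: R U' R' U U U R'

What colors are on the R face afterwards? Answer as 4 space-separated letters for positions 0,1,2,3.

After move 1 (R): R=RRRR U=WGWG F=GYGY D=YBYB B=WBWB
After move 2 (U'): U=GGWW F=OOGY R=GYRR B=RRWB L=WBOO
After move 3 (R'): R=YRGR U=GWWR F=OGGW D=YOYY B=BRBB
After move 4 (U): U=WGRW F=YRGW R=BRGR B=WBBB L=OGOO
After move 5 (U): U=RWWG F=BRGW R=WBGR B=OGBB L=YROO
After move 6 (U): U=WRGW F=WBGW R=OGGR B=YRBB L=BROO
After move 7 (R'): R=GROG U=WBGY F=WRGW D=YBYW B=YROB
Query: R face = GROG

Answer: G R O G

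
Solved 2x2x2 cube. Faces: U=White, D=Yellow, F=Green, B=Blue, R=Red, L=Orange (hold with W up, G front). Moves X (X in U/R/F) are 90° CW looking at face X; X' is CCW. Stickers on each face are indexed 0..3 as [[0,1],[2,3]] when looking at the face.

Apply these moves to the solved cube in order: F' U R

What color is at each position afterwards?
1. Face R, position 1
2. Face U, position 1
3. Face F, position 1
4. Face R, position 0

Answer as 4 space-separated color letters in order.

After move 1 (F'): F=GGGG U=WWRR R=YRYR D=OOYY L=OWOW
After move 2 (U): U=RWRW F=YRGG R=BBYR B=OWBB L=GGOW
After move 3 (R): R=YBRB U=RRRG F=YOGY D=OBYO B=WWWB
Query 1: R[1] = B
Query 2: U[1] = R
Query 3: F[1] = O
Query 4: R[0] = Y

Answer: B R O Y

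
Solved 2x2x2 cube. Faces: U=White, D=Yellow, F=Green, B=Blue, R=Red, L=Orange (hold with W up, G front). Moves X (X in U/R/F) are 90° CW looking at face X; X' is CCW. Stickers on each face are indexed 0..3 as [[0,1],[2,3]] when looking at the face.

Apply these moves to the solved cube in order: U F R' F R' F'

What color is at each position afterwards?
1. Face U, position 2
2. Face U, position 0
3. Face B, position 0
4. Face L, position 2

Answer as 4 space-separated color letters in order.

After move 1 (U): U=WWWW F=RRGG R=BBRR B=OOBB L=GGOO
After move 2 (F): F=GRGR U=WWOG R=WBWR D=RBYY L=GYOY
After move 3 (R'): R=BRWW U=WBOO F=GWGG D=RRYR B=YOBB
After move 4 (F): F=GGGW U=WBYY R=OROW D=WBYR L=GROR
After move 5 (R'): R=RWOO U=WBYY F=GBGY D=WGYW B=ROBB
After move 6 (F'): F=BYGG U=WBRO R=GWWO D=RRYW L=GYOY
Query 1: U[2] = R
Query 2: U[0] = W
Query 3: B[0] = R
Query 4: L[2] = O

Answer: R W R O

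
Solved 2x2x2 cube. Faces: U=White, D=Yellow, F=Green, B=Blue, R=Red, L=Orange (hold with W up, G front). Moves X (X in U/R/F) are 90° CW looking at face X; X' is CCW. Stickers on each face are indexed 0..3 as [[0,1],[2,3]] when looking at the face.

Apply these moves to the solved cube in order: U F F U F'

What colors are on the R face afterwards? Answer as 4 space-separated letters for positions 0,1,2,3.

After move 1 (U): U=WWWW F=RRGG R=BBRR B=OOBB L=GGOO
After move 2 (F): F=GRGR U=WWOG R=WBWR D=RBYY L=GYOY
After move 3 (F): F=GGRR U=WWYY R=OBGR D=WWYY L=GROB
After move 4 (U): U=YWYW F=OBRR R=OOGR B=GRBB L=GGOB
After move 5 (F'): F=BROR U=YWOG R=WOWR D=GBYY L=GWOY
Query: R face = WOWR

Answer: W O W R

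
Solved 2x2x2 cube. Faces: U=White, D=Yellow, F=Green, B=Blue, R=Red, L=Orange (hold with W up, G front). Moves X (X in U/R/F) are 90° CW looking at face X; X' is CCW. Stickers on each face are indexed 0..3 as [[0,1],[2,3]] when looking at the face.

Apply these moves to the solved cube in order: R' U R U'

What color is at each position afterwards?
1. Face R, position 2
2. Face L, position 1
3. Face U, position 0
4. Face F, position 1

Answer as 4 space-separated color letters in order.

After move 1 (R'): R=RRRR U=WBWB F=GWGW D=YGYG B=YBYB
After move 2 (U): U=WWBB F=RRGW R=YBRR B=OOYB L=GWOO
After move 3 (R): R=RYRB U=WRBW F=RGGG D=YYYO B=BOWB
After move 4 (U'): U=RWWB F=GWGG R=RGRB B=RYWB L=BOOO
Query 1: R[2] = R
Query 2: L[1] = O
Query 3: U[0] = R
Query 4: F[1] = W

Answer: R O R W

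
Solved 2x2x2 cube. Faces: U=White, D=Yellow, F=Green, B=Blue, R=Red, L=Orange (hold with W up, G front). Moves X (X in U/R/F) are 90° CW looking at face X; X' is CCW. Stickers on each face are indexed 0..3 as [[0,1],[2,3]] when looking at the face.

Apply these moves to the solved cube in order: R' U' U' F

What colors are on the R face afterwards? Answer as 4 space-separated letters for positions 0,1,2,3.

Answer: B O W R

Derivation:
After move 1 (R'): R=RRRR U=WBWB F=GWGW D=YGYG B=YBYB
After move 2 (U'): U=BBWW F=OOGW R=GWRR B=RRYB L=YBOO
After move 3 (U'): U=BWBW F=YBGW R=OORR B=GWYB L=RROO
After move 4 (F): F=GYWB U=BWOR R=BOWR D=ROYG L=RYOG
Query: R face = BOWR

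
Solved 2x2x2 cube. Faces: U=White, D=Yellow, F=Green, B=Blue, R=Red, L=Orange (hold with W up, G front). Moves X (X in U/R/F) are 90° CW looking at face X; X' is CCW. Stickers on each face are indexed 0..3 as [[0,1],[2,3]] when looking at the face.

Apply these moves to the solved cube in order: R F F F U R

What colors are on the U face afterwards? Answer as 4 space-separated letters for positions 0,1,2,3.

Answer: R R R G

Derivation:
After move 1 (R): R=RRRR U=WGWG F=GYGY D=YBYB B=WBWB
After move 2 (F): F=GGYY U=WGOO R=WRGR D=RRYB L=OYOB
After move 3 (F): F=YGYG U=WGBY R=OROR D=GWYB L=OROR
After move 4 (F): F=YYGG U=WGRR R=BRYR D=OOYB L=OGOW
After move 5 (U): U=RWRG F=BRGG R=WBYR B=OGWB L=YYOW
After move 6 (R): R=YWRB U=RRRG F=BOGB D=OWYO B=GGWB
Query: U face = RRRG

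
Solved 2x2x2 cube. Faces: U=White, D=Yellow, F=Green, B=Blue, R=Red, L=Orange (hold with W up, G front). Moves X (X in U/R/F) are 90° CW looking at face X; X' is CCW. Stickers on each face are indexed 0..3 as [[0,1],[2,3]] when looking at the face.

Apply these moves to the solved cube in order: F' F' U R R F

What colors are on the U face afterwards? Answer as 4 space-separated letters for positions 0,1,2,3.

Answer: Y W R G

Derivation:
After move 1 (F'): F=GGGG U=WWRR R=YRYR D=OOYY L=OWOW
After move 2 (F'): F=GGGG U=WWYY R=OROR D=WWYY L=OROR
After move 3 (U): U=YWYW F=ORGG R=BBOR B=ORBB L=GGOR
After move 4 (R): R=OBRB U=YRYG F=OWGY D=WBYO B=WRWB
After move 5 (R): R=ROBB U=YWYY F=OBGO D=WWYW B=GRRB
After move 6 (F): F=GOOB U=YWRG R=YOYB D=BRYW L=GWOW
Query: U face = YWRG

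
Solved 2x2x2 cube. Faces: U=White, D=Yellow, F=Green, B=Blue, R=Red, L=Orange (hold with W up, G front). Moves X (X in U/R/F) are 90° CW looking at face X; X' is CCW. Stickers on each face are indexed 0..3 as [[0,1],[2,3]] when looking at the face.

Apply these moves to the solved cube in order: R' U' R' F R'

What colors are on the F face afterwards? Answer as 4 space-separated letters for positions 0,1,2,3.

Answer: G Y W B

Derivation:
After move 1 (R'): R=RRRR U=WBWB F=GWGW D=YGYG B=YBYB
After move 2 (U'): U=BBWW F=OOGW R=GWRR B=RRYB L=YBOO
After move 3 (R'): R=WRGR U=BYWR F=OBGW D=YOYW B=GRGB
After move 4 (F): F=GOWB U=BYOB R=WRRR D=GWYW L=YYOO
After move 5 (R'): R=RRWR U=BGOG F=GYWB D=GOYB B=WRWB
Query: F face = GYWB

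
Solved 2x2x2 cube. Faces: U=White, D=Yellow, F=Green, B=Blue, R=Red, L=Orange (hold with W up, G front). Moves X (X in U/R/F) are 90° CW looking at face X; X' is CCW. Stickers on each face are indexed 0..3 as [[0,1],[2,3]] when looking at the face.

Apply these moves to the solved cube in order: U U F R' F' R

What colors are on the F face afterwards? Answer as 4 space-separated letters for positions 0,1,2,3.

After move 1 (U): U=WWWW F=RRGG R=BBRR B=OOBB L=GGOO
After move 2 (U): U=WWWW F=BBGG R=OORR B=GGBB L=RROO
After move 3 (F): F=GBGB U=WWOR R=WOWR D=ROYY L=RYOY
After move 4 (R'): R=ORWW U=WBOG F=GWGR D=RBYB B=YGOB
After move 5 (F'): F=WRGG U=WBOW R=BRRW D=YYYB L=RGOO
After move 6 (R): R=RBWR U=WROG F=WYGB D=YOYY B=WGBB
Query: F face = WYGB

Answer: W Y G B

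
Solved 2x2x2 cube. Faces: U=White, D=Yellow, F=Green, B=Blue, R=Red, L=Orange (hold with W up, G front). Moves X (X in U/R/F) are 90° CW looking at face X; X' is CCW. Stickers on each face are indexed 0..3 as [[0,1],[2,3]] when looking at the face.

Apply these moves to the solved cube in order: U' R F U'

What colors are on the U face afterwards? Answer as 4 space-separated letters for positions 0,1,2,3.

Answer: O B W O

Derivation:
After move 1 (U'): U=WWWW F=OOGG R=GGRR B=RRBB L=BBOO
After move 2 (R): R=RGRG U=WOWG F=OYGY D=YBYR B=WRWB
After move 3 (F): F=GOYY U=WOOB R=WGGG D=RRYR L=BYOB
After move 4 (U'): U=OBWO F=BYYY R=GOGG B=WGWB L=WROB
Query: U face = OBWO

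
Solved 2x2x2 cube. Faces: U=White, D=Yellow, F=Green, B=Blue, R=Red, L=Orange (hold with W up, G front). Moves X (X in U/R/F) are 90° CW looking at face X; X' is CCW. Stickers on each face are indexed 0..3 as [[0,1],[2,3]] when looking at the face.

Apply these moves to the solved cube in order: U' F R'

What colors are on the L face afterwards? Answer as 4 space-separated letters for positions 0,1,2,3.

Answer: B Y O Y

Derivation:
After move 1 (U'): U=WWWW F=OOGG R=GGRR B=RRBB L=BBOO
After move 2 (F): F=GOGO U=WWOB R=WGWR D=RGYY L=BYOY
After move 3 (R'): R=GRWW U=WBOR F=GWGB D=ROYO B=YRGB
Query: L face = BYOY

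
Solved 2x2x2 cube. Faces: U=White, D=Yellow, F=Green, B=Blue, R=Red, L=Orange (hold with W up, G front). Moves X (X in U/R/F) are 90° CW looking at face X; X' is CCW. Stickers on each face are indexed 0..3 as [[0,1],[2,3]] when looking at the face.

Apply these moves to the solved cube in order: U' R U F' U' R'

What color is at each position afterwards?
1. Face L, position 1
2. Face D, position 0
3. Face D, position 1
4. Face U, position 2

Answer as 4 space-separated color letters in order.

Answer: B Y O W

Derivation:
After move 1 (U'): U=WWWW F=OOGG R=GGRR B=RRBB L=BBOO
After move 2 (R): R=RGRG U=WOWG F=OYGY D=YBYR B=WRWB
After move 3 (U): U=WWGO F=RGGY R=WRRG B=BBWB L=OYOO
After move 4 (F'): F=GYRG U=WWWR R=BRYG D=YOYR L=OOOG
After move 5 (U'): U=WRWW F=OORG R=GYYG B=BRWB L=BBOG
After move 6 (R'): R=YGGY U=WWWB F=ORRW D=YOYG B=RROB
Query 1: L[1] = B
Query 2: D[0] = Y
Query 3: D[1] = O
Query 4: U[2] = W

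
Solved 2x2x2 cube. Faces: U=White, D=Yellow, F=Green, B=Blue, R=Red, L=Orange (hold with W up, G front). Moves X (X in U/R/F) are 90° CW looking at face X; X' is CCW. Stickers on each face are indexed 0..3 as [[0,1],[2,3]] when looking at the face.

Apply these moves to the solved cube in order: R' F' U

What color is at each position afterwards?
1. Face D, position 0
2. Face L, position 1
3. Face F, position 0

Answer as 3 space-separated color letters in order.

After move 1 (R'): R=RRRR U=WBWB F=GWGW D=YGYG B=YBYB
After move 2 (F'): F=WWGG U=WBRR R=GRYR D=OOYG L=OBOW
After move 3 (U): U=RWRB F=GRGG R=YBYR B=OBYB L=WWOW
Query 1: D[0] = O
Query 2: L[1] = W
Query 3: F[0] = G

Answer: O W G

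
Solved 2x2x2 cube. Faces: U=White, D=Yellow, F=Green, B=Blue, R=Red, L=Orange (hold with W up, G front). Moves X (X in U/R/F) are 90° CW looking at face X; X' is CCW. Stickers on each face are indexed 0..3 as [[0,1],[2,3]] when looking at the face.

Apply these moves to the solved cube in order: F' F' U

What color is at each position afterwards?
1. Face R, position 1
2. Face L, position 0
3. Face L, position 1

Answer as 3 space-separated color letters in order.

Answer: B G G

Derivation:
After move 1 (F'): F=GGGG U=WWRR R=YRYR D=OOYY L=OWOW
After move 2 (F'): F=GGGG U=WWYY R=OROR D=WWYY L=OROR
After move 3 (U): U=YWYW F=ORGG R=BBOR B=ORBB L=GGOR
Query 1: R[1] = B
Query 2: L[0] = G
Query 3: L[1] = G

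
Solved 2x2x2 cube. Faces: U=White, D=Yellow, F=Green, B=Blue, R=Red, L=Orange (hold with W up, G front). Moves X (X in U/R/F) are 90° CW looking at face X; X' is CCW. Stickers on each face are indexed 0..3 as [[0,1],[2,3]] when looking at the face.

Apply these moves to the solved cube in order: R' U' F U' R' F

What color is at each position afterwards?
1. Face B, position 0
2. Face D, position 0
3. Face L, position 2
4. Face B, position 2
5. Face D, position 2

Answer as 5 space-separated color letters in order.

Answer: G G O G Y

Derivation:
After move 1 (R'): R=RRRR U=WBWB F=GWGW D=YGYG B=YBYB
After move 2 (U'): U=BBWW F=OOGW R=GWRR B=RRYB L=YBOO
After move 3 (F): F=GOWO U=BBOB R=WWWR D=RGYG L=YYOG
After move 4 (U'): U=BBBO F=YYWO R=GOWR B=WWYB L=RROG
After move 5 (R'): R=ORGW U=BYBW F=YBWO D=RYYO B=GWGB
After move 6 (F): F=WYOB U=BYGR R=BRWW D=GOYO L=RROY
Query 1: B[0] = G
Query 2: D[0] = G
Query 3: L[2] = O
Query 4: B[2] = G
Query 5: D[2] = Y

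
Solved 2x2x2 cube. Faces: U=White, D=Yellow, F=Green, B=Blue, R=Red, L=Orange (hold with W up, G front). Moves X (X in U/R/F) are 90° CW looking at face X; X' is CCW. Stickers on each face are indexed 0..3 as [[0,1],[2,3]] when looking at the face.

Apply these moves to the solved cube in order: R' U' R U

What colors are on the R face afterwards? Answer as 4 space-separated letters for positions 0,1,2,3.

Answer: W R R W

Derivation:
After move 1 (R'): R=RRRR U=WBWB F=GWGW D=YGYG B=YBYB
After move 2 (U'): U=BBWW F=OOGW R=GWRR B=RRYB L=YBOO
After move 3 (R): R=RGRW U=BOWW F=OGGG D=YYYR B=WRBB
After move 4 (U): U=WBWO F=RGGG R=WRRW B=YBBB L=OGOO
Query: R face = WRRW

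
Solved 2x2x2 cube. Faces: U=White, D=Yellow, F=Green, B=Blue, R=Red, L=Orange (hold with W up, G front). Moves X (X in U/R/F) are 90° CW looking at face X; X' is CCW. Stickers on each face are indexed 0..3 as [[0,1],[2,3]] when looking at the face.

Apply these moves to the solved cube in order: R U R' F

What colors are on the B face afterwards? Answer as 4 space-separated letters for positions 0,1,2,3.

Answer: B O B B

Derivation:
After move 1 (R): R=RRRR U=WGWG F=GYGY D=YBYB B=WBWB
After move 2 (U): U=WWGG F=RRGY R=WBRR B=OOWB L=GYOO
After move 3 (R'): R=BRWR U=WWGO F=RWGG D=YRYY B=BOBB
After move 4 (F): F=GRGW U=WWOY R=GROR D=WBYY L=GYOR
Query: B face = BOBB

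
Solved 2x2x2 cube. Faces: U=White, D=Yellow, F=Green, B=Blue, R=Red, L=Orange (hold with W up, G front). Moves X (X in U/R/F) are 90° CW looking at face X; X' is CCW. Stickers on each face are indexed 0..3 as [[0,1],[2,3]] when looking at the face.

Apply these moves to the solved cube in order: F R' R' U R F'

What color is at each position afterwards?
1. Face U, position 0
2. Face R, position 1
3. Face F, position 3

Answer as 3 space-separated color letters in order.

Answer: O G G

Derivation:
After move 1 (F): F=GGGG U=WWOO R=WRWR D=RRYY L=OYOY
After move 2 (R'): R=RRWW U=WBOB F=GWGO D=RGYG B=YBRB
After move 3 (R'): R=RWRW U=WROY F=GBGB D=RWYO B=GBGB
After move 4 (U): U=OWYR F=RWGB R=GBRW B=OYGB L=GBOY
After move 5 (R): R=RGWB U=OWYB F=RWGO D=RGYO B=RYWB
After move 6 (F'): F=WORG U=OWRW R=GGRB D=BYYO L=GBOY
Query 1: U[0] = O
Query 2: R[1] = G
Query 3: F[3] = G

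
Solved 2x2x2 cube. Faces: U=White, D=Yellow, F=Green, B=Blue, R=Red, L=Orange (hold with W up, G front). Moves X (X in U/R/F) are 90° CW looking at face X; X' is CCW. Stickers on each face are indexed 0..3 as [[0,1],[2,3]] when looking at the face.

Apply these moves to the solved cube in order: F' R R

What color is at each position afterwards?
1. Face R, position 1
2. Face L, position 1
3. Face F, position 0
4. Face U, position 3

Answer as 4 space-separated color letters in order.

After move 1 (F'): F=GGGG U=WWRR R=YRYR D=OOYY L=OWOW
After move 2 (R): R=YYRR U=WGRG F=GOGY D=OBYB B=RBWB
After move 3 (R): R=RYRY U=WORY F=GBGB D=OWYR B=GBGB
Query 1: R[1] = Y
Query 2: L[1] = W
Query 3: F[0] = G
Query 4: U[3] = Y

Answer: Y W G Y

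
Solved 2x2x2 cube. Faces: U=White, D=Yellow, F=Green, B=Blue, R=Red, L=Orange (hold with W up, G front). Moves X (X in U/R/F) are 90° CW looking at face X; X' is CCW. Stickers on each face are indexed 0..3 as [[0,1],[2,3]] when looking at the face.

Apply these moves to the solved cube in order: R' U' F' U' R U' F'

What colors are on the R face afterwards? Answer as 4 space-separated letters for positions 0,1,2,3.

After move 1 (R'): R=RRRR U=WBWB F=GWGW D=YGYG B=YBYB
After move 2 (U'): U=BBWW F=OOGW R=GWRR B=RRYB L=YBOO
After move 3 (F'): F=OWOG U=BBGR R=GWYR D=BOYG L=YWOW
After move 4 (U'): U=BRBG F=YWOG R=OWYR B=GWYB L=RROW
After move 5 (R): R=YORW U=BWBG F=YOOG D=BYYG B=GWRB
After move 6 (U'): U=WGBB F=RROG R=YORW B=YORB L=GWOW
After move 7 (F'): F=RGRO U=WGYR R=YOBW D=WWYG L=GBOB
Query: R face = YOBW

Answer: Y O B W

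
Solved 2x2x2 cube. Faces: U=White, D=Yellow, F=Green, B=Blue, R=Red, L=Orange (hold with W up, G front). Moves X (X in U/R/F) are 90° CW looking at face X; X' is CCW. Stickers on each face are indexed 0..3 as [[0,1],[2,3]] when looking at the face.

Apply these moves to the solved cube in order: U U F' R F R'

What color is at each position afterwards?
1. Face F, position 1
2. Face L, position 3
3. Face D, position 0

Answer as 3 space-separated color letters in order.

Answer: G B R

Derivation:
After move 1 (U): U=WWWW F=RRGG R=BBRR B=OOBB L=GGOO
After move 2 (U): U=WWWW F=BBGG R=OORR B=GGBB L=RROO
After move 3 (F'): F=BGBG U=WWOR R=YOYR D=ROYY L=RWOW
After move 4 (R): R=YYRO U=WGOG F=BOBY D=RBYG B=RGWB
After move 5 (F): F=BBYO U=WGWW R=OYGO D=RYYG L=RROB
After move 6 (R'): R=YOOG U=WWWR F=BGYW D=RBYO B=GGYB
Query 1: F[1] = G
Query 2: L[3] = B
Query 3: D[0] = R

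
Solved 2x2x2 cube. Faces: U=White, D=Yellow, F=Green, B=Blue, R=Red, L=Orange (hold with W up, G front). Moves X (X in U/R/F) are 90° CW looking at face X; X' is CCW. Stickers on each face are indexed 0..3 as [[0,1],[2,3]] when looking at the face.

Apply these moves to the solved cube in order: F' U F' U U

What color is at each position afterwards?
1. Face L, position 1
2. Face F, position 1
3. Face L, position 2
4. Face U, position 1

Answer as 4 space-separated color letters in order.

Answer: B W O B

Derivation:
After move 1 (F'): F=GGGG U=WWRR R=YRYR D=OOYY L=OWOW
After move 2 (U): U=RWRW F=YRGG R=BBYR B=OWBB L=GGOW
After move 3 (F'): F=RGYG U=RWBY R=OBOR D=GWYY L=GWOR
After move 4 (U): U=BRYW F=OBYG R=OWOR B=GWBB L=RGOR
After move 5 (U): U=YBWR F=OWYG R=GWOR B=RGBB L=OBOR
Query 1: L[1] = B
Query 2: F[1] = W
Query 3: L[2] = O
Query 4: U[1] = B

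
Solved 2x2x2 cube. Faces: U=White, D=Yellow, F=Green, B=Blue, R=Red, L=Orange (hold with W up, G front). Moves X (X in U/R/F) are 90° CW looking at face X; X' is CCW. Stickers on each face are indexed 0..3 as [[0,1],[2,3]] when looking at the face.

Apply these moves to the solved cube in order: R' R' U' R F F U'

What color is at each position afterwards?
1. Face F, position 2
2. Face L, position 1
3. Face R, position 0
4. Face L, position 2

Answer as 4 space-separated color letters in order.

After move 1 (R'): R=RRRR U=WBWB F=GWGW D=YGYG B=YBYB
After move 2 (R'): R=RRRR U=WYWY F=GBGB D=YWYW B=GBGB
After move 3 (U'): U=YYWW F=OOGB R=GBRR B=RRGB L=GBOO
After move 4 (R): R=RGRB U=YOWB F=OWGW D=YGYR B=WRYB
After move 5 (F): F=GOWW U=YOOB R=WGBB D=RRYR L=GYOG
After move 6 (F): F=WGWO U=YOGY R=OGBB D=BWYR L=GROR
After move 7 (U'): U=OYYG F=GRWO R=WGBB B=OGYB L=WROR
Query 1: F[2] = W
Query 2: L[1] = R
Query 3: R[0] = W
Query 4: L[2] = O

Answer: W R W O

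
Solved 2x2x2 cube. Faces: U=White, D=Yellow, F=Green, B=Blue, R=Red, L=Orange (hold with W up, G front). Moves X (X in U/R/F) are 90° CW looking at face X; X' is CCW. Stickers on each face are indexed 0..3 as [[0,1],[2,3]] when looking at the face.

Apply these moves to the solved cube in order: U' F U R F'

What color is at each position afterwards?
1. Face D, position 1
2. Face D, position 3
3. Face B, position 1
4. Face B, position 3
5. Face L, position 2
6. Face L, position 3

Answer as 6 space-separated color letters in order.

Answer: Y B Y B O B

Derivation:
After move 1 (U'): U=WWWW F=OOGG R=GGRR B=RRBB L=BBOO
After move 2 (F): F=GOGO U=WWOB R=WGWR D=RGYY L=BYOY
After move 3 (U): U=OWBW F=WGGO R=RRWR B=BYBB L=GOOY
After move 4 (R): R=WRRR U=OGBO F=WGGY D=RBYB B=WYWB
After move 5 (F'): F=GYWG U=OGWR R=BRRR D=OYYB L=GOOB
Query 1: D[1] = Y
Query 2: D[3] = B
Query 3: B[1] = Y
Query 4: B[3] = B
Query 5: L[2] = O
Query 6: L[3] = B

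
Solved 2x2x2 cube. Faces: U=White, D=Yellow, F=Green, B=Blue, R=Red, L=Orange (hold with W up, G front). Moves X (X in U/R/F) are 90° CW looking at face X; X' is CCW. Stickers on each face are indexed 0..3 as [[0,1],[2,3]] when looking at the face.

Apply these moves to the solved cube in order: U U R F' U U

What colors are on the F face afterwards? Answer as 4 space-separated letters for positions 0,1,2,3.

After move 1 (U): U=WWWW F=RRGG R=BBRR B=OOBB L=GGOO
After move 2 (U): U=WWWW F=BBGG R=OORR B=GGBB L=RROO
After move 3 (R): R=RORO U=WBWG F=BYGY D=YBYG B=WGWB
After move 4 (F'): F=YYBG U=WBRR R=BOYO D=ROYG L=RGOW
After move 5 (U): U=RWRB F=BOBG R=WGYO B=RGWB L=YYOW
After move 6 (U): U=RRBW F=WGBG R=RGYO B=YYWB L=BOOW
Query: F face = WGBG

Answer: W G B G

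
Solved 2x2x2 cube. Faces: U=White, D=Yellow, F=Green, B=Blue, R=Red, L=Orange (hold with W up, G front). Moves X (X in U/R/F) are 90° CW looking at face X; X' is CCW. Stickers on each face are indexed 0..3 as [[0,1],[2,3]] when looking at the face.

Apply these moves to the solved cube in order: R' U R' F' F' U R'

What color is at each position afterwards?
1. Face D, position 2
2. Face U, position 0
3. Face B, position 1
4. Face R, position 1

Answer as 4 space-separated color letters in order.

After move 1 (R'): R=RRRR U=WBWB F=GWGW D=YGYG B=YBYB
After move 2 (U): U=WWBB F=RRGW R=YBRR B=OOYB L=GWOO
After move 3 (R'): R=BRYR U=WYBO F=RWGB D=YRYW B=GOGB
After move 4 (F'): F=WBRG U=WYBY R=RRYR D=WOYW L=GOOB
After move 5 (F'): F=BGWR U=WYRY R=ORWR D=OBYW L=GYOB
After move 6 (U): U=RWYY F=ORWR R=GOWR B=GYGB L=BGOB
After move 7 (R'): R=ORGW U=RGYG F=OWWY D=ORYR B=WYBB
Query 1: D[2] = Y
Query 2: U[0] = R
Query 3: B[1] = Y
Query 4: R[1] = R

Answer: Y R Y R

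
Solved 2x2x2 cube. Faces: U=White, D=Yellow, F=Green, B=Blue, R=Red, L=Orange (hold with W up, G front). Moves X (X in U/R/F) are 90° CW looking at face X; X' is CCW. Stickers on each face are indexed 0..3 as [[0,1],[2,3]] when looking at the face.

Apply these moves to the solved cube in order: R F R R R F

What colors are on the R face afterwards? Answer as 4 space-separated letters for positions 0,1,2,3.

After move 1 (R): R=RRRR U=WGWG F=GYGY D=YBYB B=WBWB
After move 2 (F): F=GGYY U=WGOO R=WRGR D=RRYB L=OYOB
After move 3 (R): R=GWRR U=WGOY F=GRYB D=RWYW B=OBGB
After move 4 (R): R=RGRW U=WROB F=GWYW D=RGYO B=YBGB
After move 5 (R): R=RRWG U=WWOW F=GGYO D=RGYY B=BBRB
After move 6 (F): F=YGOG U=WWBY R=ORWG D=WRYY L=OROG
Query: R face = ORWG

Answer: O R W G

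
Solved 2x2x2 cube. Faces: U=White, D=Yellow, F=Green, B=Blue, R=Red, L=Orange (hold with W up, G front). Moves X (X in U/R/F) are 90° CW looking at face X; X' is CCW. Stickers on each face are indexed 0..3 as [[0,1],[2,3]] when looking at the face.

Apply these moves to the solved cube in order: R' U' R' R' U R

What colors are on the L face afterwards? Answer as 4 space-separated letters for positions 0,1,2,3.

Answer: O Y O O

Derivation:
After move 1 (R'): R=RRRR U=WBWB F=GWGW D=YGYG B=YBYB
After move 2 (U'): U=BBWW F=OOGW R=GWRR B=RRYB L=YBOO
After move 3 (R'): R=WRGR U=BYWR F=OBGW D=YOYW B=GRGB
After move 4 (R'): R=RRWG U=BGWG F=OYGR D=YBYW B=WROB
After move 5 (U): U=WBGG F=RRGR R=WRWG B=YBOB L=OYOO
After move 6 (R): R=WWGR U=WRGR F=RBGW D=YOYY B=GBBB
Query: L face = OYOO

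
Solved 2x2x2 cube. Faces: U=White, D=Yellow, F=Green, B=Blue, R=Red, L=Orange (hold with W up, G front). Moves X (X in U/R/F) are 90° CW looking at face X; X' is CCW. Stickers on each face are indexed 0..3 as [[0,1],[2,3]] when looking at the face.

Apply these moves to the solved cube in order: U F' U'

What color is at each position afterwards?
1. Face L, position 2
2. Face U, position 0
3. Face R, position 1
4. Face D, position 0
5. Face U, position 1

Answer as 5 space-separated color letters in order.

Answer: O W G G R

Derivation:
After move 1 (U): U=WWWW F=RRGG R=BBRR B=OOBB L=GGOO
After move 2 (F'): F=RGRG U=WWBR R=YBYR D=GOYY L=GWOW
After move 3 (U'): U=WRWB F=GWRG R=RGYR B=YBBB L=OOOW
Query 1: L[2] = O
Query 2: U[0] = W
Query 3: R[1] = G
Query 4: D[0] = G
Query 5: U[1] = R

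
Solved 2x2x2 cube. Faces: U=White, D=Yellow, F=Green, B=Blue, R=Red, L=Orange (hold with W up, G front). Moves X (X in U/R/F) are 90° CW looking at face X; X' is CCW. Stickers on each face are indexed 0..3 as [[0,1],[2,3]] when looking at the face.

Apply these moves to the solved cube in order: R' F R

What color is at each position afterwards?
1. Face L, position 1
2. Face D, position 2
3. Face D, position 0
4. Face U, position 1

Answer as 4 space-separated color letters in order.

After move 1 (R'): R=RRRR U=WBWB F=GWGW D=YGYG B=YBYB
After move 2 (F): F=GGWW U=WBOO R=WRBR D=RRYG L=OYOG
After move 3 (R): R=BWRR U=WGOW F=GRWG D=RYYY B=OBBB
Query 1: L[1] = Y
Query 2: D[2] = Y
Query 3: D[0] = R
Query 4: U[1] = G

Answer: Y Y R G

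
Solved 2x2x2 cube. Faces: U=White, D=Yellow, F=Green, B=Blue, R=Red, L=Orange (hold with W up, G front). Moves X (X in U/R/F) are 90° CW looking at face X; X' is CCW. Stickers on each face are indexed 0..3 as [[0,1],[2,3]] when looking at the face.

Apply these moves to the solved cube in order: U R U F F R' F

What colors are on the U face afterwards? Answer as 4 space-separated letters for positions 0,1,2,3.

Answer: W W W R

Derivation:
After move 1 (U): U=WWWW F=RRGG R=BBRR B=OOBB L=GGOO
After move 2 (R): R=RBRB U=WRWG F=RYGY D=YBYO B=WOWB
After move 3 (U): U=WWGR F=RBGY R=WORB B=GGWB L=RYOO
After move 4 (F): F=GRYB U=WWOY R=GORB D=RWYO L=RYOB
After move 5 (F): F=YGBR U=WWBY R=OOYB D=RGYO L=RROW
After move 6 (R'): R=OBOY U=WWBG F=YWBY D=RGYR B=OGGB
After move 7 (F): F=BYYW U=WWWR R=BBGY D=OOYR L=RROG
Query: U face = WWWR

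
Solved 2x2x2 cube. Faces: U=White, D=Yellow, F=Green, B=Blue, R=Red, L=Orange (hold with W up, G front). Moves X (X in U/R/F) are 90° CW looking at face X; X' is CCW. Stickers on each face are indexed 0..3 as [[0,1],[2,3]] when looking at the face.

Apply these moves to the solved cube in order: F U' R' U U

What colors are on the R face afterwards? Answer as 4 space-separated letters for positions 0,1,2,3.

After move 1 (F): F=GGGG U=WWOO R=WRWR D=RRYY L=OYOY
After move 2 (U'): U=WOWO F=OYGG R=GGWR B=WRBB L=BBOY
After move 3 (R'): R=GRGW U=WBWW F=OOGO D=RYYG B=YRRB
After move 4 (U): U=WWWB F=GRGO R=YRGW B=BBRB L=OOOY
After move 5 (U): U=WWBW F=YRGO R=BBGW B=OORB L=GROY
Query: R face = BBGW

Answer: B B G W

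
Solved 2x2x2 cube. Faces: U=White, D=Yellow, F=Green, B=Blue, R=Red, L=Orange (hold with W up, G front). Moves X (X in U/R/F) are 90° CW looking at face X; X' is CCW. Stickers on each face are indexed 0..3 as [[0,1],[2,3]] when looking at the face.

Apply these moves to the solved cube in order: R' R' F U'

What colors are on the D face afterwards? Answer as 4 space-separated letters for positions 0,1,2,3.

After move 1 (R'): R=RRRR U=WBWB F=GWGW D=YGYG B=YBYB
After move 2 (R'): R=RRRR U=WYWY F=GBGB D=YWYW B=GBGB
After move 3 (F): F=GGBB U=WYOO R=WRYR D=RRYW L=OYOW
After move 4 (U'): U=YOWO F=OYBB R=GGYR B=WRGB L=GBOW
Query: D face = RRYW

Answer: R R Y W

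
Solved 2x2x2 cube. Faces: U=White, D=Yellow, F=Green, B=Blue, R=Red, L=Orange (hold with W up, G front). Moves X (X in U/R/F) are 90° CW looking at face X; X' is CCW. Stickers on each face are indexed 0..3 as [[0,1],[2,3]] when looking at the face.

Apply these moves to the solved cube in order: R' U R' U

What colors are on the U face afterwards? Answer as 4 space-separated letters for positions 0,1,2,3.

Answer: B W O Y

Derivation:
After move 1 (R'): R=RRRR U=WBWB F=GWGW D=YGYG B=YBYB
After move 2 (U): U=WWBB F=RRGW R=YBRR B=OOYB L=GWOO
After move 3 (R'): R=BRYR U=WYBO F=RWGB D=YRYW B=GOGB
After move 4 (U): U=BWOY F=BRGB R=GOYR B=GWGB L=RWOO
Query: U face = BWOY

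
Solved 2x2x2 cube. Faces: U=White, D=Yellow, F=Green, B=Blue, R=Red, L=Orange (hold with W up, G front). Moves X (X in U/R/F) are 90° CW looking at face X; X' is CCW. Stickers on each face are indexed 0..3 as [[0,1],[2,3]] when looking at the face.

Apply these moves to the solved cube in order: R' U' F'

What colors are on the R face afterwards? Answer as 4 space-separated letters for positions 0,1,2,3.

After move 1 (R'): R=RRRR U=WBWB F=GWGW D=YGYG B=YBYB
After move 2 (U'): U=BBWW F=OOGW R=GWRR B=RRYB L=YBOO
After move 3 (F'): F=OWOG U=BBGR R=GWYR D=BOYG L=YWOW
Query: R face = GWYR

Answer: G W Y R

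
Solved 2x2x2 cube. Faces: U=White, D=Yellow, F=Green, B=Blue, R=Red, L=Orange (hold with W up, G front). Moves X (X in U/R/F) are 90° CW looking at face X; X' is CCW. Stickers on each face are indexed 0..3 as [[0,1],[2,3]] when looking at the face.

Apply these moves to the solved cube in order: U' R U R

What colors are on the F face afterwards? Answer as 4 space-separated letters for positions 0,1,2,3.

Answer: R B G R

Derivation:
After move 1 (U'): U=WWWW F=OOGG R=GGRR B=RRBB L=BBOO
After move 2 (R): R=RGRG U=WOWG F=OYGY D=YBYR B=WRWB
After move 3 (U): U=WWGO F=RGGY R=WRRG B=BBWB L=OYOO
After move 4 (R): R=RWGR U=WGGY F=RBGR D=YWYB B=OBWB
Query: F face = RBGR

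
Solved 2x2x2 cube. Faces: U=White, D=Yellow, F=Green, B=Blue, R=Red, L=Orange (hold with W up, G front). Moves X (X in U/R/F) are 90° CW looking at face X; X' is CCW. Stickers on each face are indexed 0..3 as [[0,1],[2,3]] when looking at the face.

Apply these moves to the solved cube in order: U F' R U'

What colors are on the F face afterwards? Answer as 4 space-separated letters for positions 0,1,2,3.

After move 1 (U): U=WWWW F=RRGG R=BBRR B=OOBB L=GGOO
After move 2 (F'): F=RGRG U=WWBR R=YBYR D=GOYY L=GWOW
After move 3 (R): R=YYRB U=WGBG F=RORY D=GBYO B=ROWB
After move 4 (U'): U=GGWB F=GWRY R=RORB B=YYWB L=ROOW
Query: F face = GWRY

Answer: G W R Y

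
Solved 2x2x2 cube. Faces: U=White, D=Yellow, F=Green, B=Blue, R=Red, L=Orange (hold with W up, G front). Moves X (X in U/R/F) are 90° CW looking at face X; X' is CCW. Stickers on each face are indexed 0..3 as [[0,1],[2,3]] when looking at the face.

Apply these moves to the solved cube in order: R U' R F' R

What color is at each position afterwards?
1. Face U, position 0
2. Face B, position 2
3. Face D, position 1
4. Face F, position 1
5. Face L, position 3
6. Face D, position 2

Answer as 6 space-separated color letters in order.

Answer: G O G O W Y

Derivation:
After move 1 (R): R=RRRR U=WGWG F=GYGY D=YBYB B=WBWB
After move 2 (U'): U=GGWW F=OOGY R=GYRR B=RRWB L=WBOO
After move 3 (R): R=RGRY U=GOWY F=OBGB D=YWYR B=WRGB
After move 4 (F'): F=BBOG U=GORR R=WGYY D=BOYR L=WYOW
After move 5 (R): R=YWYG U=GBRG F=BOOR D=BGYW B=RROB
Query 1: U[0] = G
Query 2: B[2] = O
Query 3: D[1] = G
Query 4: F[1] = O
Query 5: L[3] = W
Query 6: D[2] = Y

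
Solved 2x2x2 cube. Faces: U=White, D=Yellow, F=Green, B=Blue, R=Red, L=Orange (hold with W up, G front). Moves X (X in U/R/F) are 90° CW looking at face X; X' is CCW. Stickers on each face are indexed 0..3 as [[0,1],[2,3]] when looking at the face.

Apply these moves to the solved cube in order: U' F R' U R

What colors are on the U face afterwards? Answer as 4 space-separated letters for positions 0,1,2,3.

Answer: O R R B

Derivation:
After move 1 (U'): U=WWWW F=OOGG R=GGRR B=RRBB L=BBOO
After move 2 (F): F=GOGO U=WWOB R=WGWR D=RGYY L=BYOY
After move 3 (R'): R=GRWW U=WBOR F=GWGB D=ROYO B=YRGB
After move 4 (U): U=OWRB F=GRGB R=YRWW B=BYGB L=GWOY
After move 5 (R): R=WYWR U=ORRB F=GOGO D=RGYB B=BYWB
Query: U face = ORRB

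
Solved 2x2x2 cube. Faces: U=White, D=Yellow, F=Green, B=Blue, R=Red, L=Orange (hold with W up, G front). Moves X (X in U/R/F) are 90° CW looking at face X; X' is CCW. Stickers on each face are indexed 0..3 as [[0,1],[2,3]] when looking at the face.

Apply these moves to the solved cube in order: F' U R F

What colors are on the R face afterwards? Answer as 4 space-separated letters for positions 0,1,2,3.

Answer: R B G B

Derivation:
After move 1 (F'): F=GGGG U=WWRR R=YRYR D=OOYY L=OWOW
After move 2 (U): U=RWRW F=YRGG R=BBYR B=OWBB L=GGOW
After move 3 (R): R=YBRB U=RRRG F=YOGY D=OBYO B=WWWB
After move 4 (F): F=GYYO U=RRWG R=RBGB D=RYYO L=GOOB
Query: R face = RBGB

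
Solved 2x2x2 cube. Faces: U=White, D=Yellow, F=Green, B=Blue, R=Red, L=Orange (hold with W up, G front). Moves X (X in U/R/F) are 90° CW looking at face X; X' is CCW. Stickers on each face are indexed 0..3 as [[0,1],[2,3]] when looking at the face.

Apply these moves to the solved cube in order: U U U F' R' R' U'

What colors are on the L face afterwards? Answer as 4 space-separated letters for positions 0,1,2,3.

Answer: G R O W

Derivation:
After move 1 (U): U=WWWW F=RRGG R=BBRR B=OOBB L=GGOO
After move 2 (U): U=WWWW F=BBGG R=OORR B=GGBB L=RROO
After move 3 (U): U=WWWW F=OOGG R=GGRR B=RRBB L=BBOO
After move 4 (F'): F=OGOG U=WWGR R=YGYR D=BOYY L=BWOW
After move 5 (R'): R=GRYY U=WBGR F=OWOR D=BGYG B=YROB
After move 6 (R'): R=RYGY U=WOGY F=OBOR D=BWYR B=GRGB
After move 7 (U'): U=OYWG F=BWOR R=OBGY B=RYGB L=GROW
Query: L face = GROW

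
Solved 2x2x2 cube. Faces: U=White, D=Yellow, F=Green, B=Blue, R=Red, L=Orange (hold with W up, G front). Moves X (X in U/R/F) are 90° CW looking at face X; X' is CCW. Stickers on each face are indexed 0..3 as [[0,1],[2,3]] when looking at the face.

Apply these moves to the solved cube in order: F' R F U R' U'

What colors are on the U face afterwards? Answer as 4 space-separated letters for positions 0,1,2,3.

After move 1 (F'): F=GGGG U=WWRR R=YRYR D=OOYY L=OWOW
After move 2 (R): R=YYRR U=WGRG F=GOGY D=OBYB B=RBWB
After move 3 (F): F=GGYO U=WGWW R=RYGR D=RYYB L=OOOB
After move 4 (U): U=WWWG F=RYYO R=RBGR B=OOWB L=GGOB
After move 5 (R'): R=BRRG U=WWWO F=RWYG D=RYYO B=BOYB
After move 6 (U'): U=WOWW F=GGYG R=RWRG B=BRYB L=BOOB
Query: U face = WOWW

Answer: W O W W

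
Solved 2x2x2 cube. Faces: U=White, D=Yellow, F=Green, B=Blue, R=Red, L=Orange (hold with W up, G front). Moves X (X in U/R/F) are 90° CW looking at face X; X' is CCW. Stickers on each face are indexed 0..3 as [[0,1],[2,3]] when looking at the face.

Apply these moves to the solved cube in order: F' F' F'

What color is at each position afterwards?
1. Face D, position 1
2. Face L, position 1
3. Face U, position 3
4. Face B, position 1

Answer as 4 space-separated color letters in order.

After move 1 (F'): F=GGGG U=WWRR R=YRYR D=OOYY L=OWOW
After move 2 (F'): F=GGGG U=WWYY R=OROR D=WWYY L=OROR
After move 3 (F'): F=GGGG U=WWOO R=WRWR D=RRYY L=OYOY
Query 1: D[1] = R
Query 2: L[1] = Y
Query 3: U[3] = O
Query 4: B[1] = B

Answer: R Y O B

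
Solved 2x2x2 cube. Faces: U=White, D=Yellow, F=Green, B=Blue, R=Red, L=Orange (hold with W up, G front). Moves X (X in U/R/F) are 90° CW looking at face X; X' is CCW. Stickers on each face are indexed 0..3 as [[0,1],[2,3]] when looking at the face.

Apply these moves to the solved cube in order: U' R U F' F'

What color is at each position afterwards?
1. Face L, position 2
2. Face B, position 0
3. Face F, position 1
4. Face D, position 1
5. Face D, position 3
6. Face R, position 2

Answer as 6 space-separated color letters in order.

After move 1 (U'): U=WWWW F=OOGG R=GGRR B=RRBB L=BBOO
After move 2 (R): R=RGRG U=WOWG F=OYGY D=YBYR B=WRWB
After move 3 (U): U=WWGO F=RGGY R=WRRG B=BBWB L=OYOO
After move 4 (F'): F=GYRG U=WWWR R=BRYG D=YOYR L=OOOG
After move 5 (F'): F=YGGR U=WWBY R=ORYG D=OGYR L=OROW
Query 1: L[2] = O
Query 2: B[0] = B
Query 3: F[1] = G
Query 4: D[1] = G
Query 5: D[3] = R
Query 6: R[2] = Y

Answer: O B G G R Y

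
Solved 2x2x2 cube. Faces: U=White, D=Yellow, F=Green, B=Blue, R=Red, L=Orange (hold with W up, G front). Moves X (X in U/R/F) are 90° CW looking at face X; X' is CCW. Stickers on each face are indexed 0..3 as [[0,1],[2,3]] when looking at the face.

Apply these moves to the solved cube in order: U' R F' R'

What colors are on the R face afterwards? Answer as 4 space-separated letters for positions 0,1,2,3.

After move 1 (U'): U=WWWW F=OOGG R=GGRR B=RRBB L=BBOO
After move 2 (R): R=RGRG U=WOWG F=OYGY D=YBYR B=WRWB
After move 3 (F'): F=YYOG U=WORR R=BGYG D=BOYR L=BGOW
After move 4 (R'): R=GGBY U=WWRW F=YOOR D=BYYG B=RROB
Query: R face = GGBY

Answer: G G B Y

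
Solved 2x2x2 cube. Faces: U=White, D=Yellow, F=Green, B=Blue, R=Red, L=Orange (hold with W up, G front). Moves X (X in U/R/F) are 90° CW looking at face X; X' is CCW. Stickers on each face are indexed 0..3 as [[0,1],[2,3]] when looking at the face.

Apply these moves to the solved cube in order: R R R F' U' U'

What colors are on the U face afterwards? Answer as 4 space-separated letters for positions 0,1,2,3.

Answer: R R B W

Derivation:
After move 1 (R): R=RRRR U=WGWG F=GYGY D=YBYB B=WBWB
After move 2 (R): R=RRRR U=WYWY F=GBGB D=YWYW B=GBGB
After move 3 (R): R=RRRR U=WBWB F=GWGW D=YGYG B=YBYB
After move 4 (F'): F=WWGG U=WBRR R=GRYR D=OOYG L=OBOW
After move 5 (U'): U=BRWR F=OBGG R=WWYR B=GRYB L=YBOW
After move 6 (U'): U=RRBW F=YBGG R=OBYR B=WWYB L=GROW
Query: U face = RRBW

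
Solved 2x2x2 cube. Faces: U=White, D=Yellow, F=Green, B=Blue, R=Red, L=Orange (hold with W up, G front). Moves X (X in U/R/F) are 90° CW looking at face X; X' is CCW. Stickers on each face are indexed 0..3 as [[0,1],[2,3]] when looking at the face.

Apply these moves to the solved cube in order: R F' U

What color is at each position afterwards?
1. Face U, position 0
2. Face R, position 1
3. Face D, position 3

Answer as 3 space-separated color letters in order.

After move 1 (R): R=RRRR U=WGWG F=GYGY D=YBYB B=WBWB
After move 2 (F'): F=YYGG U=WGRR R=BRYR D=OOYB L=OGOW
After move 3 (U): U=RWRG F=BRGG R=WBYR B=OGWB L=YYOW
Query 1: U[0] = R
Query 2: R[1] = B
Query 3: D[3] = B

Answer: R B B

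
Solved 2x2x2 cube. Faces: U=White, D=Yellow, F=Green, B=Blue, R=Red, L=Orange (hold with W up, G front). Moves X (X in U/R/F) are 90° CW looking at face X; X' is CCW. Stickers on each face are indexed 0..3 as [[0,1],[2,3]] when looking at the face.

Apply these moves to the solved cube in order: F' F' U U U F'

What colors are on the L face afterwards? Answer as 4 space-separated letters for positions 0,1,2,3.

After move 1 (F'): F=GGGG U=WWRR R=YRYR D=OOYY L=OWOW
After move 2 (F'): F=GGGG U=WWYY R=OROR D=WWYY L=OROR
After move 3 (U): U=YWYW F=ORGG R=BBOR B=ORBB L=GGOR
After move 4 (U): U=YYWW F=BBGG R=OROR B=GGBB L=OROR
After move 5 (U): U=WYWY F=ORGG R=GGOR B=ORBB L=BBOR
After move 6 (F'): F=RGOG U=WYGO R=WGWR D=BRYY L=BYOW
Query: L face = BYOW

Answer: B Y O W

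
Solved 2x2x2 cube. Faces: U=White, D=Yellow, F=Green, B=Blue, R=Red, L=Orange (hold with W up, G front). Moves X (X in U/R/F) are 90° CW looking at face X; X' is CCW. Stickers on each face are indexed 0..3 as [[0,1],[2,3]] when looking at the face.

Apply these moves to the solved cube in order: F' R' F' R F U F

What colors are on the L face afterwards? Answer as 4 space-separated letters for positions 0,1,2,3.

Answer: G Y O O

Derivation:
After move 1 (F'): F=GGGG U=WWRR R=YRYR D=OOYY L=OWOW
After move 2 (R'): R=RRYY U=WBRB F=GWGR D=OGYG B=YBOB
After move 3 (F'): F=WRGG U=WBRY R=GROY D=WWYG L=OBOR
After move 4 (R): R=OGYR U=WRRG F=WWGG D=WOYY B=YBBB
After move 5 (F): F=GWGW U=WRRB R=RGGR D=YOYY L=OWOO
After move 6 (U): U=RWBR F=RGGW R=YBGR B=OWBB L=GWOO
After move 7 (F): F=GRWG U=RWOW R=BBRR D=GYYY L=GYOO
Query: L face = GYOO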